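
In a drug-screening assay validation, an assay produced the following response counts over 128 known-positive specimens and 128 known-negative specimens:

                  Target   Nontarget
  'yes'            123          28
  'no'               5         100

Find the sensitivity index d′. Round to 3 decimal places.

d′ = 2.538

H = 123/128 = 0.9609
FA = 28/128 = 0.2188
z(0.9609) = 1.7612, z(0.2188) = -0.7763
d' = z(H) − z(FA) = 1.7612 − (-0.7763) = 2.5375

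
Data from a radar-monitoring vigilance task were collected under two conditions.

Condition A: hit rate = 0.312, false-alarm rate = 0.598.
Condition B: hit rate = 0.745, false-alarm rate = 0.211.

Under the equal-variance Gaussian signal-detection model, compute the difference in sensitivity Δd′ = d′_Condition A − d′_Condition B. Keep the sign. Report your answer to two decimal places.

Condition A: z(0.312) = -0.490, z(0.598) = 0.248, d' = -0.738
Condition B: z(0.745) = 0.659, z(0.211) = -0.803, d' = 1.462
Δd' = d'_Condition A − d'_Condition B = -0.738 − 1.462 = -2.200
Condition B has the higher sensitivity.

Δd′ = -2.20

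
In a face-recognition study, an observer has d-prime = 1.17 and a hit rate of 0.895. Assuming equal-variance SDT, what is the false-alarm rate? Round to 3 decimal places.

false-alarm rate = 0.533

z(hit rate) = z(0.895) = 1.2536
z(FA) = z(H) − d' = 1.2536 − 1.17 = 0.0836
false-alarm rate = Φ(0.0836) = 0.5333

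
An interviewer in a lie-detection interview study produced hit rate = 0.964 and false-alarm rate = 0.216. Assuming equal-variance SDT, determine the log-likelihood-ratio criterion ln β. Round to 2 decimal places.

ln β = -1.31

z(H) = z(0.964) = 1.799
z(FA) = z(0.216) = -0.786
ln β = −½·[z(H)² − z(FA)²] = −0.5 × (3.236 − 0.618) = -1.309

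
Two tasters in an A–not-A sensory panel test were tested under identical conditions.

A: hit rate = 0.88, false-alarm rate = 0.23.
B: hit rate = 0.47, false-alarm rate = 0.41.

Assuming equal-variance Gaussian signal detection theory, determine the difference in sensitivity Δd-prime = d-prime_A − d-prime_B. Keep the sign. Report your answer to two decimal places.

A: z(0.88) = 1.175, z(0.23) = -0.739, d' = 1.914
B: z(0.47) = -0.075, z(0.41) = -0.228, d' = 0.153
Δd' = d'_A − d'_B = 1.914 − 0.153 = 1.761
A has the higher sensitivity.

Δd-prime = 1.76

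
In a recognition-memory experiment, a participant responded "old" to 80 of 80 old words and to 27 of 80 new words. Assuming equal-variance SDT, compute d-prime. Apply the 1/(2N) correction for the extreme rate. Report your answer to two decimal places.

d-prime = 2.92

The hit rate is 80/80 = 1, so apply the 1/(2N) correction: H → 1 − 1/(2·80) = 0.99375.
z(H) = z(0.99375) = 2.498
z(FA) = z(0.33750) = -0.419
d' = 2.498 − (-0.419) = 2.917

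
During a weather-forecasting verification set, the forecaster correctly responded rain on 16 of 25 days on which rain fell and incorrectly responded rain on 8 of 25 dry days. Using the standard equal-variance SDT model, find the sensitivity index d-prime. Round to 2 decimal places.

H = 16/25 = 0.6400
FA = 8/25 = 0.3200
z(H) = z(0.6400) = 0.3585
z(FA) = z(0.3200) = -0.4677
d' = z(H) − z(FA) = 0.3585 − (-0.4677) = 0.8262

d-prime = 0.83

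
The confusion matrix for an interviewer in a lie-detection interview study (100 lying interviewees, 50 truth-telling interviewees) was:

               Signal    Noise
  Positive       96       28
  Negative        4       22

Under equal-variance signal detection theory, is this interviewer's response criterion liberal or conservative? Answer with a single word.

liberal

z(H) = 1.751, z(FA) = 0.151
c = −½·(z(H) + z(FA)) = -0.951
c < 0 → liberal criterion (biased toward responding “yes”).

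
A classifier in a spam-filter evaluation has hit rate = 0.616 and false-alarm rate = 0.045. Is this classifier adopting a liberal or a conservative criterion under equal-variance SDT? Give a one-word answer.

z(H) = 0.295, z(FA) = -1.695
c = −½·(z(H) + z(FA)) = 0.700
c > 0 → conservative criterion (biased toward responding “no”).

conservative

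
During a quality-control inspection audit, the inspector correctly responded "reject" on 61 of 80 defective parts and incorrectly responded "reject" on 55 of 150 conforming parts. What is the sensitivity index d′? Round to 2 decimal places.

d′ = 1.06

H = 61/80 = 0.7625
FA = 55/150 = 0.3667
Φ⁻¹(H) = Φ⁻¹(0.7625) = 0.714
Φ⁻¹(FA) = Φ⁻¹(0.3667) = -0.341
d' = z(H) − z(FA) = 0.714 − (-0.341) = 1.055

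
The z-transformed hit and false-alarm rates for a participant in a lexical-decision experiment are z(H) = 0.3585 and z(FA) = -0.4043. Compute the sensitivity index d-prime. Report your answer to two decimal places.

d' = z(H) − z(FA) = 0.3585 − (-0.4043) = 0.7628

d-prime = 0.76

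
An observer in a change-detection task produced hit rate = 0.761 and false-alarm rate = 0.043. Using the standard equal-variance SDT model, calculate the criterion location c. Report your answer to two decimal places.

Φ⁻¹(H) = Φ⁻¹(0.761) = 0.710
Φ⁻¹(FA) = Φ⁻¹(0.043) = -1.717
c = −½·[z(H) + z(FA)] = −0.5 × (0.710 + (-1.717)) = 0.5035
c > 0: the observer has a conservative response bias.

c = 0.50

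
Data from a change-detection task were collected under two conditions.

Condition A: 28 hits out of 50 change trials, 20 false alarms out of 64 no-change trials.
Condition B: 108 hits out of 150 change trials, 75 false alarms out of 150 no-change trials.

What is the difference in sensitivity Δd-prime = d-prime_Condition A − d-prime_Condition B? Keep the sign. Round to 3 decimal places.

Condition A: z(0.5600) = 0.1510, z(0.3125) = -0.4888, d' = 0.6398
Condition B: z(0.7200) = 0.5828, z(0.5000) = 0.0000, d' = 0.5828
Δd' = d'_Condition A − d'_Condition B = 0.6398 − 0.5828 = 0.0570
Condition A has the higher sensitivity.

Δd-prime = 0.057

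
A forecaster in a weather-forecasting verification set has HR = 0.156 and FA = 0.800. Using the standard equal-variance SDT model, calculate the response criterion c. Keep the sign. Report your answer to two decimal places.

z(0.156) = -1.011, z(0.800) = 0.842
c = −½·[z(H) + z(FA)] = −0.5 × (-1.011 + 0.842) = 0.0845

c = 0.08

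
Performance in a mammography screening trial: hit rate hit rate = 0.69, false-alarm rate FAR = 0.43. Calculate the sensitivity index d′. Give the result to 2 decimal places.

z(H) = 0.496
z(FA) = -0.176
d' = z(H) − z(FA) = 0.496 − (-0.176) = 0.672

d′ = 0.67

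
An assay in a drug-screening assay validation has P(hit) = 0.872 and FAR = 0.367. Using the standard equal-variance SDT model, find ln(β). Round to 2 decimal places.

Φ⁻¹(H) = Φ⁻¹(0.872) = 1.136
Φ⁻¹(FA) = Φ⁻¹(0.367) = -0.340
ln β = −½·[z(H)² − z(FA)²] = −0.5 × (1.290 − 0.116) = -0.587

ln β = -0.59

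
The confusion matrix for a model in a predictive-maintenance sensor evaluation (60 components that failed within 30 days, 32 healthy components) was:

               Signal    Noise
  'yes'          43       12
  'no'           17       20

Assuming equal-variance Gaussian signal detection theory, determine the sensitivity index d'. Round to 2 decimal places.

d' = 0.89

H = 43/60 = 0.7167
FA = 12/32 = 0.3750
z(H) = 0.5731
z(FA) = -0.3186
d' = z(H) − z(FA) = 0.5731 − (-0.3186) = 0.8917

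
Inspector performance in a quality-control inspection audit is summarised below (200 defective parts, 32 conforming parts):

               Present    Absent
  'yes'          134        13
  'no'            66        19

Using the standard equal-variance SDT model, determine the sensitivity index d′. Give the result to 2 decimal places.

d′ = 0.68

H = 134/200 = 0.6700
FA = 13/32 = 0.4062
z(H) = z(0.6700) = 0.4399
z(FA) = z(0.4062) = -0.2373
d' = z(H) − z(FA) = 0.4399 − (-0.2373) = 0.6772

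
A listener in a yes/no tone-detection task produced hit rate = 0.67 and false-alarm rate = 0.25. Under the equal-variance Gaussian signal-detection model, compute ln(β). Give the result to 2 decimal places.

ln β = 0.13

z(H) = 0.440
z(FA) = -0.674
ln β = −½·[z(H)² − z(FA)²] = −0.5 × (0.194 − 0.454) = 0.130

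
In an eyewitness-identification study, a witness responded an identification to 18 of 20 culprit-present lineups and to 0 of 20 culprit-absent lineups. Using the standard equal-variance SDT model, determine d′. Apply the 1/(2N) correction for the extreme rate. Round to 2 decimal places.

The false-alarm rate is 0/20 = 0, so apply the 1/(2N) correction: FA → 1/(2·20) = 0.02500.
z(H) = z(0.90000) = 1.282
z(FA) = z(0.02500) = -1.960
d' = 1.282 − (-1.960) = 3.242

d′ = 3.24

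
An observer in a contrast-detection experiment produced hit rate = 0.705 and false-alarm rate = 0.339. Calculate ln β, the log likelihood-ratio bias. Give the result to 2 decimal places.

ln β = -0.06

z(H) = z(0.705) = 0.539
z(FA) = z(0.339) = -0.415
ln β = −½·[z(H)² − z(FA)²] = −0.5 × (0.291 − 0.172) = -0.0595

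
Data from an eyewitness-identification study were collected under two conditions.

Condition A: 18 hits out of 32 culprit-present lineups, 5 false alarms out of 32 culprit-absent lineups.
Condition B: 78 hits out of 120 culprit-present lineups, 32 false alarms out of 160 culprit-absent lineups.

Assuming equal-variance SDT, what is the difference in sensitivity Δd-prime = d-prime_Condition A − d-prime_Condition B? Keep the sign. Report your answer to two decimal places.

Δd-prime = -0.06

Condition A: z(0.5625) = 0.157, z(0.1562) = -1.010, d' = 1.167
Condition B: z(0.6500) = 0.385, z(0.2000) = -0.842, d' = 1.227
Δd' = d'_Condition A − d'_Condition B = 1.167 − 1.227 = -0.060
Condition B has the higher sensitivity.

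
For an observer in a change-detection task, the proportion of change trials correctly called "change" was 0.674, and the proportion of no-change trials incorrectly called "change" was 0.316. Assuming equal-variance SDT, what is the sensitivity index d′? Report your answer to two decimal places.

d′ = 0.93

z(H) = z(0.674) = 0.4510
z(FA) = z(0.316) = -0.4789
d' = z(H) − z(FA) = 0.4510 − (-0.4789) = 0.9299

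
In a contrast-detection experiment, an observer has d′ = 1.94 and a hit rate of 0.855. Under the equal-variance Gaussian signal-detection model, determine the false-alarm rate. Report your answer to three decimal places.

z(hit rate) = z(0.855) = 1.0581
z(FA) = z(H) − d' = 1.0581 − 1.94 = -0.8819
false-alarm rate = Φ(-0.8819) = 0.1889

false-alarm rate = 0.189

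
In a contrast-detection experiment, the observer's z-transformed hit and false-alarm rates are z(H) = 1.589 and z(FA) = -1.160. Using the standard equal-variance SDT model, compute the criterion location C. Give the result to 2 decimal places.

C = -0.21

c = −½·[z(H) + z(FA)] = −½·(1.589 + (-1.160)) = -0.2145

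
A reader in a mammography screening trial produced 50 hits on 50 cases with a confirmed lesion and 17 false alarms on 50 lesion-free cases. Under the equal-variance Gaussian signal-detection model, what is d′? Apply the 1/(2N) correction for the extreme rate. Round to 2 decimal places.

The hit rate is 50/50 = 1, so apply the 1/(2N) correction: H → 1 − 1/(2·50) = 0.99000.
z(H) = z(0.99000) = 2.326
z(FA) = z(0.34000) = -0.412
d' = 2.326 − (-0.412) = 2.738

d′ = 2.74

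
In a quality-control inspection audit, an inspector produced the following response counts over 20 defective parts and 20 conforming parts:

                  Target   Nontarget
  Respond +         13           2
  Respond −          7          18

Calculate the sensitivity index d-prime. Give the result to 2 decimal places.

d-prime = 1.67

H = 13/20 = 0.6500
FA = 2/20 = 0.1000
z(H) = z(0.6500) = 0.385
z(FA) = z(0.1000) = -1.282
d' = z(H) − z(FA) = 0.385 − (-1.282) = 1.667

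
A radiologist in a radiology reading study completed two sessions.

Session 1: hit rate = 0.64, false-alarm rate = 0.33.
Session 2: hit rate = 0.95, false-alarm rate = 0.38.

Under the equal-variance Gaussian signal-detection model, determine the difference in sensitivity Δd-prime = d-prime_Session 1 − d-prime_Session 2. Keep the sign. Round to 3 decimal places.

Session 1: z(0.64) = 0.3585, z(0.33) = -0.4399, d' = 0.7984
Session 2: z(0.95) = 1.6449, z(0.38) = -0.3055, d' = 1.9504
Δd' = d'_Session 1 − d'_Session 2 = 0.7984 − 1.9504 = -1.1520
Session 2 has the higher sensitivity.

Δd-prime = -1.152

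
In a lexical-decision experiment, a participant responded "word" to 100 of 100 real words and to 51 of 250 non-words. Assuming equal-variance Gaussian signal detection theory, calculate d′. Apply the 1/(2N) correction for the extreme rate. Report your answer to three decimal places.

The hit rate is 100/100 = 1, so apply the 1/(2N) correction: H → 1 − 1/(2·100) = 0.99500.
z(H) = z(0.99500) = 2.5758
z(FA) = z(0.20400) = -0.8274
d' = 2.5758 − (-0.8274) = 3.4032

d′ = 3.403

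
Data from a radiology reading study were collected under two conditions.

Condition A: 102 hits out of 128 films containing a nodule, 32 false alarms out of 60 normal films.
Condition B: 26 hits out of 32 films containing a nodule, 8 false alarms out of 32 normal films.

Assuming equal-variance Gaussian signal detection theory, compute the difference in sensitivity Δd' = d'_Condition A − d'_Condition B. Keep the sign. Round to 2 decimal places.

Condition A: z(0.7969) = 0.831, z(0.5333) = 0.084, d' = 0.747
Condition B: z(0.8125) = 0.887, z(0.2500) = -0.674, d' = 1.561
Δd' = d'_Condition A − d'_Condition B = 0.747 − 1.561 = -0.814
Condition B has the higher sensitivity.

Δd' = -0.81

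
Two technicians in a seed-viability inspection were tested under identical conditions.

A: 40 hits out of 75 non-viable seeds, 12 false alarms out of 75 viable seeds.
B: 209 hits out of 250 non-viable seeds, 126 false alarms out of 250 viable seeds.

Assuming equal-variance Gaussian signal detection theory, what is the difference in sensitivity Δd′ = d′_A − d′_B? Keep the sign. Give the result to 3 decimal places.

Δd′ = 0.110

A: z(0.5333) = 0.0836, z(0.1600) = -0.9945, d' = 1.0781
B: z(0.8360) = 0.9782, z(0.5040) = 0.0100, d' = 0.9682
Δd' = d'_A − d'_B = 1.0781 − 0.9682 = 0.1099
A has the higher sensitivity.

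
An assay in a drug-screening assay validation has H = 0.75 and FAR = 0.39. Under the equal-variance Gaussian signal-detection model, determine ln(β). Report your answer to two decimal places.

Φ⁻¹(0.75) = 0.674, Φ⁻¹(0.39) = -0.279
ln β = −½·[z(H)² − z(FA)²] = −0.5 × (0.454 − 0.078) = -0.188

ln β = -0.19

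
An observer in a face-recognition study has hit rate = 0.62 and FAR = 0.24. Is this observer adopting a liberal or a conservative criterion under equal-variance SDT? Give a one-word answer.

conservative

z(H) = 0.305, z(FA) = -0.706
c = −½·(z(H) + z(FA)) = 0.2005
c > 0 → conservative criterion (biased toward responding “no”).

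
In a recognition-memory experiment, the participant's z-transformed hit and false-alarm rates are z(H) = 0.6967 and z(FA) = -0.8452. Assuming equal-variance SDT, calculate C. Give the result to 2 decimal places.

C = 0.07

c = −½·[z(H) + z(FA)] = −½·(0.6967 + (-0.8452)) = 0.07425
c > 0: the participant has a conservative response bias.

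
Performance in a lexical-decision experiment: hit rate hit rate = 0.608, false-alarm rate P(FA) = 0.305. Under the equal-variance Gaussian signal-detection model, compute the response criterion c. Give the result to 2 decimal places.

c = 0.12

z(H) = z(0.608) = 0.2741
z(FA) = z(0.305) = -0.5101
c = −½·[z(H) + z(FA)] = −0.5 × (0.2741 + (-0.5101)) = 0.1180
c > 0: the participant has a conservative response bias.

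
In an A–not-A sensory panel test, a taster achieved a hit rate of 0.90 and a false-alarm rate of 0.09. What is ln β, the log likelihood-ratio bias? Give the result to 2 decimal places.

Φ⁻¹(0.90) = 1.282, Φ⁻¹(0.09) = -1.341
ln β = −½·[z(H)² − z(FA)²] = −0.5 × (1.644 − 1.798) = 0.077

ln β = 0.08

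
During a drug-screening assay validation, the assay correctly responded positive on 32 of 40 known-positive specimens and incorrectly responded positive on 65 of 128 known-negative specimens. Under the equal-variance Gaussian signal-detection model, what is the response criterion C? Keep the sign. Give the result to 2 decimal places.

H = 32/40 = 0.8000
FA = 65/128 = 0.5078
z(H) = 0.8416
z(FA) = 0.0196
c = −½·[z(H) + z(FA)] = −0.5 × (0.8416 + 0.0196) = -0.4306

C = -0.43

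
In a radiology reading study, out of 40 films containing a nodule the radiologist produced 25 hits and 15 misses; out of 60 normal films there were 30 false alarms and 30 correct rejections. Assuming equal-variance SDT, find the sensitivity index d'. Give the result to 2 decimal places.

d' = 0.32

H = 25/40 = 0.6250
FA = 30/60 = 0.5000
z(0.6250) = 0.319, z(0.5000) = 0.000
d' = z(H) − z(FA) = 0.319 − 0.000 = 0.319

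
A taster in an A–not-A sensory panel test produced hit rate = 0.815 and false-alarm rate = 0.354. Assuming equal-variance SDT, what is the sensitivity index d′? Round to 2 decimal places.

z(H) = z(0.815) = 0.8965
z(FA) = z(0.354) = -0.3745
d' = z(H) − z(FA) = 0.8965 − (-0.3745) = 1.2710

d′ = 1.27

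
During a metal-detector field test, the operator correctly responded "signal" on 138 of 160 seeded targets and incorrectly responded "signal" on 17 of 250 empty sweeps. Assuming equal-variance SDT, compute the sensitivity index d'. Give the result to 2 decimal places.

H = 138/160 = 0.8625
FA = 17/250 = 0.0680
z(H) = z(0.8625) = 1.0916
z(FA) = z(0.0680) = -1.4909
d' = z(H) − z(FA) = 1.0916 − (-1.4909) = 2.5825

d' = 2.58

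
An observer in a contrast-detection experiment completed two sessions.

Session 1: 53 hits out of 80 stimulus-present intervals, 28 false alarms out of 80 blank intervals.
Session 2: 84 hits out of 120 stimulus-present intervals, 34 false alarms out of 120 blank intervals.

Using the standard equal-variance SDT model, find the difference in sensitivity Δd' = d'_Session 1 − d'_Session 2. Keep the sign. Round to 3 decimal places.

Δd' = -0.293

Session 1: z(0.6625) = 0.4193, z(0.3500) = -0.3853, d' = 0.8046
Session 2: z(0.7000) = 0.5244, z(0.2833) = -0.5731, d' = 1.0975
Δd' = d'_Session 1 − d'_Session 2 = 0.8046 − 1.0975 = -0.2929
Session 2 has the higher sensitivity.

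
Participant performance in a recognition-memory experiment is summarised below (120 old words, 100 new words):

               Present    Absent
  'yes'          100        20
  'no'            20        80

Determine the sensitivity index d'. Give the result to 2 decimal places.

d' = 1.81

H = 100/120 = 0.8333
FA = 20/100 = 0.2000
z(H) = z(0.8333) = 0.967
z(FA) = z(0.2000) = -0.842
d' = z(H) − z(FA) = 0.967 − (-0.842) = 1.809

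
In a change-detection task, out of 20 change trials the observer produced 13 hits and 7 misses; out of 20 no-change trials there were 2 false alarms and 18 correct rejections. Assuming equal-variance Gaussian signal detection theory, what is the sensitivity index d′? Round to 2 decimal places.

d′ = 1.67

H = 13/20 = 0.6500
FA = 2/20 = 0.1000
z(H) = z(0.6500) = 0.3853
z(FA) = z(0.1000) = -1.2816
d' = z(H) − z(FA) = 0.3853 − (-1.2816) = 1.6669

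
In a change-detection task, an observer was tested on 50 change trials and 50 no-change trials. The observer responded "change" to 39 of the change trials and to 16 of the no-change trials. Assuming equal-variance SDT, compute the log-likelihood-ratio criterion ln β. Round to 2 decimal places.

H = 39/50 = 0.7800
FA = 16/50 = 0.3200
Φ⁻¹(H) = 0.772
Φ⁻¹(FA) = -0.468
ln β = −½·[z(H)² − z(FA)²] = −0.5 × (0.596 − 0.219) = -0.1885

ln β = -0.19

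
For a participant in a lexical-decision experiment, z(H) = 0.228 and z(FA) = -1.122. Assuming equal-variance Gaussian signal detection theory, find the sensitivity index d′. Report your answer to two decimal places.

d′ = 1.35

d' = z(H) − z(FA) = 0.228 − (-1.122) = 1.350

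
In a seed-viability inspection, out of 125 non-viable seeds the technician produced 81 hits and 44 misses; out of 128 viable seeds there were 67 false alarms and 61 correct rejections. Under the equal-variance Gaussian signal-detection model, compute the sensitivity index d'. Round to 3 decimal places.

H = 81/125 = 0.6480
FA = 67/128 = 0.5234
Φ⁻¹(H) = 0.3799
Φ⁻¹(FA) = 0.0587
d' = z(H) − z(FA) = 0.3799 − 0.0587 = 0.3212

d' = 0.321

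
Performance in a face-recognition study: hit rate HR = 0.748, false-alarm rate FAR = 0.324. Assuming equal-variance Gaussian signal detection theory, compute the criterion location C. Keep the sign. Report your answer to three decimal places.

C = -0.106

z(0.748) = 0.6682, z(0.324) = -0.4565
c = −½·[z(H) + z(FA)] = −0.5 × (0.6682 + (-0.4565)) = -0.10585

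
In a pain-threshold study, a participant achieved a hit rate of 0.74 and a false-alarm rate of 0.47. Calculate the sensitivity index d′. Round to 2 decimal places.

d′ = 0.72

z(H) = z(0.74) = 0.643
z(FA) = z(0.47) = -0.075
d' = z(H) − z(FA) = 0.643 − (-0.075) = 0.718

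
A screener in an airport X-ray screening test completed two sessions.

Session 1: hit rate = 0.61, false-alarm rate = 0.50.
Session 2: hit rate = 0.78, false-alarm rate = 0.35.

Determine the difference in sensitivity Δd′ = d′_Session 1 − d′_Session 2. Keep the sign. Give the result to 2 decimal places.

Session 1: z(0.61) = 0.279, z(0.50) = 0.000, d' = 0.279
Session 2: z(0.78) = 0.772, z(0.35) = -0.385, d' = 1.157
Δd' = d'_Session 1 − d'_Session 2 = 0.279 − 1.157 = -0.878
Session 2 has the higher sensitivity.

Δd′ = -0.88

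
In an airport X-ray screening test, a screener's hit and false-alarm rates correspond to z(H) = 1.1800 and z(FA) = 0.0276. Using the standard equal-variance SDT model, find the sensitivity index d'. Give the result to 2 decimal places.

d' = 1.15

d' = z(H) − z(FA) = 1.1800 − 0.0276 = 1.1524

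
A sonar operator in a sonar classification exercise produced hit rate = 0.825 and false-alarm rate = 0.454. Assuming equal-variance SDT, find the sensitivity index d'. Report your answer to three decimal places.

d' = 1.050

z(H) = 0.9346
z(FA) = -0.1156
d' = z(H) − z(FA) = 0.9346 − (-0.1156) = 1.0502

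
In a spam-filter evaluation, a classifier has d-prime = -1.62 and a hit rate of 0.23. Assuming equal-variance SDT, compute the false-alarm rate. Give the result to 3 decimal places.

false-alarm rate = 0.811

z(hit rate) = z(0.23) = -0.7388
z(FA) = z(H) − d' = -0.7388 − (-1.62) = 0.8812
false-alarm rate = Φ(0.8812) = 0.8109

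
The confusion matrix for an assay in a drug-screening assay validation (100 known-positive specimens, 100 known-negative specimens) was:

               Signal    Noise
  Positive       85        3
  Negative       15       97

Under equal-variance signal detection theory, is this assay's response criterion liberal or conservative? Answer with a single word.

conservative

z(H) = 1.036, z(FA) = -1.881
c = −½·(z(H) + z(FA)) = 0.4225
c > 0 → conservative criterion (biased toward responding “no”).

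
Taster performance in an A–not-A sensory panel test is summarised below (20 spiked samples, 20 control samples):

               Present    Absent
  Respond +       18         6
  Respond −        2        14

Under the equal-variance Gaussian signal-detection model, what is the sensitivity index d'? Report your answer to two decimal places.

H = 18/20 = 0.9000
FA = 6/20 = 0.3000
z(H) = z(0.9000) = 1.2816
z(FA) = z(0.3000) = -0.5244
d' = z(H) − z(FA) = 1.2816 − (-0.5244) = 1.8060

d' = 1.81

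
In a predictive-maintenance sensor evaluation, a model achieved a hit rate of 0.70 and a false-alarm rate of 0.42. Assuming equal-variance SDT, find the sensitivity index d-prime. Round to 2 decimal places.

d-prime = 0.73

z(0.70) = 0.524, z(0.42) = -0.202
d' = z(H) − z(FA) = 0.524 − (-0.202) = 0.726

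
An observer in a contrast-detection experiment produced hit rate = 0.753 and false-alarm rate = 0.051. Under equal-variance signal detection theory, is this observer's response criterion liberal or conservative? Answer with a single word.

z(H) = 0.684, z(FA) = -1.635
c = −½·(z(H) + z(FA)) = 0.4755
c > 0 → conservative criterion (biased toward responding “no”).

conservative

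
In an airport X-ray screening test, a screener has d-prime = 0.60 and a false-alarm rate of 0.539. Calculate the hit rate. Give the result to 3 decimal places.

z(false-alarm rate) = z(0.539) = 0.0979
z(H) = z(FA) + d' = 0.0979 + 0.60 = 0.6979
hit rate = Φ(0.6979) = 0.7574

hit rate = 0.757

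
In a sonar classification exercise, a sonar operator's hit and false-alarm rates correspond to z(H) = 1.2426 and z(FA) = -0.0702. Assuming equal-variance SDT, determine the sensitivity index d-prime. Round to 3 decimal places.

d-prime = 1.313

d' = z(H) − z(FA) = 1.2426 − (-0.0702) = 1.3128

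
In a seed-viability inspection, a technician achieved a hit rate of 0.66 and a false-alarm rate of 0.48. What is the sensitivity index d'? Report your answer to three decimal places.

d' = 0.463

z(0.66) = 0.4125, z(0.48) = -0.0502
d' = z(H) − z(FA) = 0.4125 − (-0.0502) = 0.4627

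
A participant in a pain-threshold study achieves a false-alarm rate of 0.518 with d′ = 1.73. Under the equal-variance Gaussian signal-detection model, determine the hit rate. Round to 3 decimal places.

hit rate = 0.962

z(false-alarm rate) = z(0.518) = 0.0451
z(H) = z(FA) + d' = 0.0451 + 1.73 = 1.7751
hit rate = Φ(1.7751) = 0.9621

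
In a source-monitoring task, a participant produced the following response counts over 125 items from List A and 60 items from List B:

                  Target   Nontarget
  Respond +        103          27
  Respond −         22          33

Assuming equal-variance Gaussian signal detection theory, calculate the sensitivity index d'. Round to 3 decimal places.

H = 103/125 = 0.8240
FA = 27/60 = 0.4500
z(H) = z(0.8240) = 0.9307
z(FA) = z(0.4500) = -0.1257
d' = z(H) − z(FA) = 0.9307 − (-0.1257) = 1.0564

d' = 1.056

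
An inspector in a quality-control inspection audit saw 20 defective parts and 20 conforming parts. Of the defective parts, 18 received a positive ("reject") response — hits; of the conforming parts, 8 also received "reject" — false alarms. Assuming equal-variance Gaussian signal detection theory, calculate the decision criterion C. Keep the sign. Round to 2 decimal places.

C = -0.51

H = 18/20 = 0.9000
FA = 8/20 = 0.4000
Φ⁻¹(H) = 1.282
Φ⁻¹(FA) = -0.253
c = −½·[z(H) + z(FA)] = −0.5 × (1.282 + (-0.253)) = -0.5145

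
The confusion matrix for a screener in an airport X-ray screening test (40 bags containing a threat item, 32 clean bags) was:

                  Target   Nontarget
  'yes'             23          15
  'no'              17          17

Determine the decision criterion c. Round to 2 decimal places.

c = -0.06

H = 23/40 = 0.5750
FA = 15/32 = 0.4688
z(H) = 0.1891
z(FA) = -0.0783
c = −½·[z(H) + z(FA)] = −0.5 × (0.1891 + (-0.0783)) = -0.0554
c < 0: the screener has a liberal response bias.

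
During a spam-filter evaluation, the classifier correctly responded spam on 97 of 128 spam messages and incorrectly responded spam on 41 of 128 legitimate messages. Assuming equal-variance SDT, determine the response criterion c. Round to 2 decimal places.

H = 97/128 = 0.7578
FA = 41/128 = 0.3203
Φ⁻¹(H) = 0.6992
Φ⁻¹(FA) = -0.4669
c = −½·[z(H) + z(FA)] = −0.5 × (0.6992 + (-0.4669)) = -0.11615
c < 0: the classifier has a liberal response bias.

c = -0.12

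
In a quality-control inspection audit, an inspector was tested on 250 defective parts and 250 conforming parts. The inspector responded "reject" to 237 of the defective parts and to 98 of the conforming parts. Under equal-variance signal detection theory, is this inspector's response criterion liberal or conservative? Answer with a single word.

z(H) = 1.626, z(FA) = -0.274
c = −½·(z(H) + z(FA)) = -0.676
c < 0 → liberal criterion (biased toward responding “yes”).

liberal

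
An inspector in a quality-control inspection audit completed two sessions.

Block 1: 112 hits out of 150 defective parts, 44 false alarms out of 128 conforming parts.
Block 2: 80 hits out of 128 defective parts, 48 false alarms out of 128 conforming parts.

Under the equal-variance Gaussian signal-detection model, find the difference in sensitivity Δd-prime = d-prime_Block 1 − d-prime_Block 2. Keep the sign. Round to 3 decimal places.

Δd-prime = 0.429

Block 1: z(0.7467) = 0.6641, z(0.3438) = -0.4021, d' = 1.0662
Block 2: z(0.6250) = 0.3186, z(0.3750) = -0.3186, d' = 0.6372
Δd' = d'_Block 1 − d'_Block 2 = 1.0662 − 0.6372 = 0.4290
Block 1 has the higher sensitivity.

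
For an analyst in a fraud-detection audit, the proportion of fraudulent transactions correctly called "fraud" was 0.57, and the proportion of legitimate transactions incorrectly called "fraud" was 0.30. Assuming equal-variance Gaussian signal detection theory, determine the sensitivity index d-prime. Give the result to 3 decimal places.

d-prime = 0.701

Φ⁻¹(0.57) = 0.1764, Φ⁻¹(0.30) = -0.5244
d' = z(H) − z(FA) = 0.1764 − (-0.5244) = 0.7008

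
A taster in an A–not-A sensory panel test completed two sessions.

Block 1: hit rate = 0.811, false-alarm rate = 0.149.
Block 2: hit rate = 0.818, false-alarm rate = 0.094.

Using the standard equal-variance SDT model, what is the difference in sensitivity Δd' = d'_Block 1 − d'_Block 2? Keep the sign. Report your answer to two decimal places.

Block 1: z(0.811) = 0.882, z(0.149) = -1.041, d' = 1.923
Block 2: z(0.818) = 0.908, z(0.094) = -1.317, d' = 2.225
Δd' = d'_Block 1 − d'_Block 2 = 1.923 − 2.225 = -0.302
Block 2 has the higher sensitivity.

Δd' = -0.30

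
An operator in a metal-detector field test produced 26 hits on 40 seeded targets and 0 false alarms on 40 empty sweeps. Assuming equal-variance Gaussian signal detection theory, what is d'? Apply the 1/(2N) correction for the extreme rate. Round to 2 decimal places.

The false-alarm rate is 0/40 = 0, so apply the 1/(2N) correction: FA → 1/(2·40) = 0.01250.
z(H) = z(0.65000) = 0.385
z(FA) = z(0.01250) = -2.241
d' = 0.385 − (-2.241) = 2.626

d' = 2.63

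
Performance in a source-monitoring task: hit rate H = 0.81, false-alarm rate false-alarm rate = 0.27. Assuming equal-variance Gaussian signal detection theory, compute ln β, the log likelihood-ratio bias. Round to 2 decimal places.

z(0.81) = 0.878, z(0.27) = -0.613
ln β = −½·[z(H)² − z(FA)²] = −0.5 × (0.771 − 0.376) = -0.1975

ln β = -0.20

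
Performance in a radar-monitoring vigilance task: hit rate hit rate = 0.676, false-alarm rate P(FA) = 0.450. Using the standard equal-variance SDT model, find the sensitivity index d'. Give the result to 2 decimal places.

z(H) = z(0.676) = 0.4565
z(FA) = z(0.450) = -0.1257
d' = z(H) − z(FA) = 0.4565 − (-0.1257) = 0.5822

d' = 0.58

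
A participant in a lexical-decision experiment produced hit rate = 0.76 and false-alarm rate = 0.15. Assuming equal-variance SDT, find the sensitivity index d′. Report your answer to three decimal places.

d′ = 1.743

z(0.76) = 0.7063, z(0.15) = -1.0364
d' = z(H) − z(FA) = 0.7063 − (-1.0364) = 1.7427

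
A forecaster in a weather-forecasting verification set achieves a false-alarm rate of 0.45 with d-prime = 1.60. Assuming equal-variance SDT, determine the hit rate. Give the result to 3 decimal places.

z(false-alarm rate) = z(0.45) = -0.1257
z(H) = z(FA) + d' = -0.1257 + 1.60 = 1.4743
hit rate = Φ(1.4743) = 0.9298

hit rate = 0.930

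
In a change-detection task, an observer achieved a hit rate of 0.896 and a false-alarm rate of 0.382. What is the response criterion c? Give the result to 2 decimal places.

z(0.896) = 1.2591, z(0.382) = -0.3002
c = −½·[z(H) + z(FA)] = −0.5 × (1.2591 + (-0.3002)) = -0.47945

c = -0.48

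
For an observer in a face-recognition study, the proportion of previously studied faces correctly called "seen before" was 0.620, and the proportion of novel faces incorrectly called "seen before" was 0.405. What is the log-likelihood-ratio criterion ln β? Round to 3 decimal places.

ln β = -0.018

z(0.620) = 0.3055, z(0.405) = -0.2404
ln β = −½·[z(H)² − z(FA)²] = −0.5 × (0.0933 − 0.0578) = -0.01775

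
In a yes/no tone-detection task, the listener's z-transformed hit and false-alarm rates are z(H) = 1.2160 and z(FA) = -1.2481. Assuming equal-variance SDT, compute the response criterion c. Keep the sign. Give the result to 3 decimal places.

c = 0.016

c = −½·[z(H) + z(FA)] = −½·(1.2160 + (-1.2481)) = 0.01605
c > 0: the listener has a conservative response bias.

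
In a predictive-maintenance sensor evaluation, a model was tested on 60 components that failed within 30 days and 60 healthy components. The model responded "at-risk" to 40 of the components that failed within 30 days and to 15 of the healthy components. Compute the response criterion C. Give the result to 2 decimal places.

C = 0.12

H = 40/60 = 0.6667
FA = 15/60 = 0.2500
z(H) = 0.431
z(FA) = -0.674
c = −½·[z(H) + z(FA)] = −0.5 × (0.431 + (-0.674)) = 0.1215
c > 0: the model has a conservative response bias.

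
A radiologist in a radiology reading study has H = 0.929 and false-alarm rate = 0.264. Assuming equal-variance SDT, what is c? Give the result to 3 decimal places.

c = -0.419

z(H) = z(0.929) = 1.4684
z(FA) = z(0.264) = -0.6311
c = −½·[z(H) + z(FA)] = −0.5 × (1.4684 + (-0.6311)) = -0.41865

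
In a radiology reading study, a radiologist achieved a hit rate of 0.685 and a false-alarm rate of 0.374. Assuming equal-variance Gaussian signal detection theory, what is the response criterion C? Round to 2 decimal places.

C = -0.08

Φ⁻¹(H) = 0.4817
Φ⁻¹(FA) = -0.3213
c = −½·[z(H) + z(FA)] = −0.5 × (0.4817 + (-0.3213)) = -0.0802
c < 0: the radiologist has a liberal response bias.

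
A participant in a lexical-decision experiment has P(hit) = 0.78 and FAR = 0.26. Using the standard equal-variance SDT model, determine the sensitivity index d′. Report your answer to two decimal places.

Φ⁻¹(H) = Φ⁻¹(0.78) = 0.772
Φ⁻¹(FA) = Φ⁻¹(0.26) = -0.643
d' = z(H) − z(FA) = 0.772 − (-0.643) = 1.415

d′ = 1.42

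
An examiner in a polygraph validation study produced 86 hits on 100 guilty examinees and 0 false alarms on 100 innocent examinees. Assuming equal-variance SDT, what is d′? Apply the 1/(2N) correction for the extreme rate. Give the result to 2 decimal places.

d′ = 3.66

The false-alarm rate is 0/100 = 0, so apply the 1/(2N) correction: FA → 1/(2·100) = 0.00500.
z(H) = z(0.86000) = 1.080
z(FA) = z(0.00500) = -2.576
d' = 1.080 − (-2.576) = 3.656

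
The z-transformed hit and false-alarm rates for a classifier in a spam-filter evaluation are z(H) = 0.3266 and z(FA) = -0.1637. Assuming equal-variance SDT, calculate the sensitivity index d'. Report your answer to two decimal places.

d' = 0.49

d' = z(H) − z(FA) = 0.3266 − (-0.1637) = 0.4903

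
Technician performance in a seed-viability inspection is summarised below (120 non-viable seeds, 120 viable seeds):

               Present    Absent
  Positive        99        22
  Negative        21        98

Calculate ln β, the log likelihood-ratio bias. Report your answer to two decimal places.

H = 99/120 = 0.8250
FA = 22/120 = 0.1833
z(H) = z(0.8250) = 0.935
z(FA) = z(0.1833) = -0.903
ln β = −½·[z(H)² − z(FA)²] = −0.5 × (0.874 − 0.815) = -0.0295

ln β = -0.03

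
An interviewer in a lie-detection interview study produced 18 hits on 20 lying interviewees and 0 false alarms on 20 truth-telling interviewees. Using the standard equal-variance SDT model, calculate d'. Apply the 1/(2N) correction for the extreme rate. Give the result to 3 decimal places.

The false-alarm rate is 0/20 = 0, so apply the 1/(2N) correction: FA → 1/(2·20) = 0.02500.
z(H) = z(0.90000) = 1.2816
z(FA) = z(0.02500) = -1.9600
d' = 1.2816 − (-1.9600) = 3.2416

d' = 3.242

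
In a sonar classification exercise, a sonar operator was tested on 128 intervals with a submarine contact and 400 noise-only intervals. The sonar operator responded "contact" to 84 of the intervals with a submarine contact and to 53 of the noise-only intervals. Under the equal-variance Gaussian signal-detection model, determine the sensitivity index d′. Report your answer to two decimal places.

H = 84/128 = 0.6562
FA = 53/400 = 0.1325
z(0.6562) = 0.402, z(0.1325) = -1.115
d' = z(H) − z(FA) = 0.402 − (-1.115) = 1.517

d′ = 1.52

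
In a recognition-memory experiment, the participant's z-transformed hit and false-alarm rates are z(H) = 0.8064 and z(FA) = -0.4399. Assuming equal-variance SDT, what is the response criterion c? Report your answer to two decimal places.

c = −½·[z(H) + z(FA)] = −½·(0.8064 + (-0.4399)) = -0.18325
c < 0: the participant has a liberal response bias.

c = -0.18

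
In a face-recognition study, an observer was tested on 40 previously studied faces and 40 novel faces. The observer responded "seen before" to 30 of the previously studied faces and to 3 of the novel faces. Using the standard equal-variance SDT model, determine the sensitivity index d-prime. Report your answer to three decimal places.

H = 30/40 = 0.7500
FA = 3/40 = 0.0750
z(H) = z(0.7500) = 0.6745
z(FA) = z(0.0750) = -1.4395
d' = z(H) − z(FA) = 0.6745 − (-1.4395) = 2.1140

d-prime = 2.114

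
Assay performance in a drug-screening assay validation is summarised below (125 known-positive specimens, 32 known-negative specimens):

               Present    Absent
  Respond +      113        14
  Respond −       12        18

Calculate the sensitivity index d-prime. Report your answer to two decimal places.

H = 113/125 = 0.9040
FA = 14/32 = 0.4375
Φ⁻¹(H) = Φ⁻¹(0.9040) = 1.305
Φ⁻¹(FA) = Φ⁻¹(0.4375) = -0.157
d' = z(H) − z(FA) = 1.305 − (-0.157) = 1.462

d-prime = 1.46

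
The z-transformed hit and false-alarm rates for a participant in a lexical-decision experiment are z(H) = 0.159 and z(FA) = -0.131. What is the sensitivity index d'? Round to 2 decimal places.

d' = 0.29

d' = z(H) − z(FA) = 0.159 − (-0.131) = 0.290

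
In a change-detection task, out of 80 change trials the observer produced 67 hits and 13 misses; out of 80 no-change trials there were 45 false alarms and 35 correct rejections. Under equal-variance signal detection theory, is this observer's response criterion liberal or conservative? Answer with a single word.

liberal

z(H) = 0.984, z(FA) = 0.157
c = −½·(z(H) + z(FA)) = -0.5705
c < 0 → liberal criterion (biased toward responding “yes”).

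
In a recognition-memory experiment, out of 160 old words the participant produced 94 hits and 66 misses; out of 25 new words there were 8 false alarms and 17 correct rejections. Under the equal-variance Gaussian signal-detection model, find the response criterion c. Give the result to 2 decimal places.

H = 94/160 = 0.5875
FA = 8/25 = 0.3200
Φ⁻¹(0.5875) = 0.221, Φ⁻¹(0.3200) = -0.468
c = −½·[z(H) + z(FA)] = −0.5 × (0.221 + (-0.468)) = 0.1235
c > 0: the participant has a conservative response bias.

c = 0.12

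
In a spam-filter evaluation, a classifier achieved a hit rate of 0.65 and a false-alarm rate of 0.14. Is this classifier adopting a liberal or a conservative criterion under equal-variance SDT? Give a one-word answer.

conservative

z(H) = 0.385, z(FA) = -1.080
c = −½·(z(H) + z(FA)) = 0.3475
c > 0 → conservative criterion (biased toward responding “no”).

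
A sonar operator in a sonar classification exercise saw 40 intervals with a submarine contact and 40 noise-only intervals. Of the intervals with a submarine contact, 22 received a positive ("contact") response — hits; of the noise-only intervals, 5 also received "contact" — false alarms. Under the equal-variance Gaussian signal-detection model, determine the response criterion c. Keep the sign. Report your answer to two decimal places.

H = 22/40 = 0.5500
FA = 5/40 = 0.1250
z(H) = 0.126
z(FA) = -1.150
c = −½·[z(H) + z(FA)] = −0.5 × (0.126 + (-1.150)) = 0.512
c > 0: the sonar operator has a conservative response bias.

c = 0.51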